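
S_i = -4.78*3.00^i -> [-4.78, -14.34, -43.02, -129.06, -387.18]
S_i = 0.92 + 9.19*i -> [0.92, 10.11, 19.3, 28.49, 37.68]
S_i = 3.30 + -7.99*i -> [3.3, -4.69, -12.68, -20.67, -28.66]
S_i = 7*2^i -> [7, 14, 28, 56, 112]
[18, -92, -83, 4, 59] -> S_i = Random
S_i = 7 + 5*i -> [7, 12, 17, 22, 27]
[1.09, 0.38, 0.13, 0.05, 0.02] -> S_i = 1.09*0.35^i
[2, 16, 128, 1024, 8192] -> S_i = 2*8^i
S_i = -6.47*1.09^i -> [-6.47, -7.05, -7.69, -8.38, -9.13]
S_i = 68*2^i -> [68, 136, 272, 544, 1088]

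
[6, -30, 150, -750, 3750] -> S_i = 6*-5^i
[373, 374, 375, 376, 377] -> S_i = 373 + 1*i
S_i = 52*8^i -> [52, 416, 3328, 26624, 212992]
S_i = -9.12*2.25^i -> [-9.12, -20.52, -46.17, -103.88, -233.74]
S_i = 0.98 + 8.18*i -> [0.98, 9.16, 17.34, 25.52, 33.7]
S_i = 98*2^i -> [98, 196, 392, 784, 1568]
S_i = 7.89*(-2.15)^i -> [7.89, -16.96, 36.47, -78.41, 168.59]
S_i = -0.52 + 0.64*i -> [-0.52, 0.12, 0.76, 1.4, 2.04]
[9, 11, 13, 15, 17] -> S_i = 9 + 2*i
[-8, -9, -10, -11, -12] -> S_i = -8 + -1*i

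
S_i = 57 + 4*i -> [57, 61, 65, 69, 73]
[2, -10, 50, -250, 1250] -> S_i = 2*-5^i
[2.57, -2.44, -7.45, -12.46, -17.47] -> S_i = 2.57 + -5.01*i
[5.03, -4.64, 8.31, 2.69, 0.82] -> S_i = Random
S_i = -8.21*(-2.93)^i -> [-8.21, 24.06, -70.48, 206.51, -605.08]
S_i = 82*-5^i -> [82, -410, 2050, -10250, 51250]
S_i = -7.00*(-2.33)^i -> [-7.0, 16.31, -38.0, 88.55, -206.31]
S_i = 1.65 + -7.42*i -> [1.65, -5.77, -13.19, -20.61, -28.03]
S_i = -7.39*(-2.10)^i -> [-7.39, 15.52, -32.59, 68.44, -143.72]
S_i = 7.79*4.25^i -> [7.79, 33.11, 140.71, 598.0, 2541.52]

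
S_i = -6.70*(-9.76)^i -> [-6.7, 65.39, -638.23, 6229.08, -60795.87]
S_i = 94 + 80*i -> [94, 174, 254, 334, 414]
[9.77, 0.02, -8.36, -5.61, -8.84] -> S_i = Random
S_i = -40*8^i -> [-40, -320, -2560, -20480, -163840]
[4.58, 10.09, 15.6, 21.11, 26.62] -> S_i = 4.58 + 5.51*i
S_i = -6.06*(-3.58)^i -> [-6.06, 21.69, -77.67, 278.05, -995.42]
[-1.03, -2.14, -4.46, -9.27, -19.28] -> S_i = -1.03*2.08^i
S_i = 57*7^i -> [57, 399, 2793, 19551, 136857]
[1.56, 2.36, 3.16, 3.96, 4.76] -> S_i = 1.56 + 0.80*i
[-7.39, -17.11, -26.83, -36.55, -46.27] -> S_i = -7.39 + -9.72*i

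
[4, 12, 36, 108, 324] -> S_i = 4*3^i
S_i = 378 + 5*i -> [378, 383, 388, 393, 398]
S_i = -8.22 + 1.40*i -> [-8.22, -6.82, -5.42, -4.02, -2.62]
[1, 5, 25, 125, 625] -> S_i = 1*5^i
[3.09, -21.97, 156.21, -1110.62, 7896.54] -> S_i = 3.09*(-7.11)^i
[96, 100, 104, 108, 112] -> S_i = 96 + 4*i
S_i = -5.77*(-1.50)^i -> [-5.77, 8.65, -12.98, 19.47, -29.21]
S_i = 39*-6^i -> [39, -234, 1404, -8424, 50544]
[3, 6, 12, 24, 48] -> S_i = 3*2^i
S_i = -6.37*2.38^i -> [-6.37, -15.16, -36.08, -85.88, -204.38]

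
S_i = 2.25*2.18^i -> [2.25, 4.9, 10.69, 23.31, 50.82]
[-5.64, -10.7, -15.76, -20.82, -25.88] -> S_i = -5.64 + -5.06*i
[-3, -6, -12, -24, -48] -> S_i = -3*2^i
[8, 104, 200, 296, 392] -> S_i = 8 + 96*i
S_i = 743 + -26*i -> [743, 717, 691, 665, 639]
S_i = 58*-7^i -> [58, -406, 2842, -19894, 139258]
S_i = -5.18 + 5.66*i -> [-5.18, 0.48, 6.14, 11.8, 17.46]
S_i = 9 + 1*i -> [9, 10, 11, 12, 13]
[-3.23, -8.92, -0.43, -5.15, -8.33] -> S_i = Random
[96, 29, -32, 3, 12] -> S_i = Random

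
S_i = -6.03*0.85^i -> [-6.03, -5.13, -4.36, -3.7, -3.15]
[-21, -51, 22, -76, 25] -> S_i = Random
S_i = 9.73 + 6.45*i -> [9.73, 16.18, 22.63, 29.08, 35.53]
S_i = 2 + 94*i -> [2, 96, 190, 284, 378]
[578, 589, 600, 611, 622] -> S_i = 578 + 11*i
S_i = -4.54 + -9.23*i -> [-4.54, -13.77, -23.0, -32.23, -41.46]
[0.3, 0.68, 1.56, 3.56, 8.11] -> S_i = 0.30*2.28^i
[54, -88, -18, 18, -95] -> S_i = Random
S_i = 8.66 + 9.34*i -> [8.66, 18.0, 27.34, 36.68, 46.02]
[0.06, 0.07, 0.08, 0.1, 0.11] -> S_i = 0.06*1.17^i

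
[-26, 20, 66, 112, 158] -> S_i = -26 + 46*i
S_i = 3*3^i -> [3, 9, 27, 81, 243]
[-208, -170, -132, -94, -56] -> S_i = -208 + 38*i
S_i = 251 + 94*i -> [251, 345, 439, 533, 627]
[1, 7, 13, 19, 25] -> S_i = 1 + 6*i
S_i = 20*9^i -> [20, 180, 1620, 14580, 131220]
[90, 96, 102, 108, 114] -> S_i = 90 + 6*i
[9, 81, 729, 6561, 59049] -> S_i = 9*9^i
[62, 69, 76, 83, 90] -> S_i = 62 + 7*i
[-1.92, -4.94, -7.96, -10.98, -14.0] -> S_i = -1.92 + -3.02*i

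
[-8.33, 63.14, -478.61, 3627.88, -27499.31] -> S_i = -8.33*(-7.58)^i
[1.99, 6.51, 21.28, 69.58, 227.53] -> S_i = 1.99*3.27^i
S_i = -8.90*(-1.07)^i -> [-8.9, 9.52, -10.19, 10.9, -11.67]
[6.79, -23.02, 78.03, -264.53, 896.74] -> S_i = 6.79*(-3.39)^i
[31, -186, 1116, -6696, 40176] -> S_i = 31*-6^i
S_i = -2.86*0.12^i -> [-2.86, -0.34, -0.04, -0.0, -0.0]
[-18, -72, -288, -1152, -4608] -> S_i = -18*4^i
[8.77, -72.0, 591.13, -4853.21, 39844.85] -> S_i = 8.77*(-8.21)^i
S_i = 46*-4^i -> [46, -184, 736, -2944, 11776]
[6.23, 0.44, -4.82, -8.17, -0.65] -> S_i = Random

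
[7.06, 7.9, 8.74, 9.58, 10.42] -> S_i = 7.06 + 0.84*i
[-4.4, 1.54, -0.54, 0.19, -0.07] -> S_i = -4.40*(-0.35)^i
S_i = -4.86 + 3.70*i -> [-4.86, -1.16, 2.54, 6.24, 9.94]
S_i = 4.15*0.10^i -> [4.15, 0.42, 0.04, 0.0, 0.0]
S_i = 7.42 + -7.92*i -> [7.42, -0.5, -8.42, -16.34, -24.26]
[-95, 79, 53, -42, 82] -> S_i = Random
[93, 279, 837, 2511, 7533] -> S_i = 93*3^i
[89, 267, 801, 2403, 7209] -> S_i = 89*3^i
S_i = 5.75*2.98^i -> [5.75, 17.14, 51.06, 152.17, 453.45]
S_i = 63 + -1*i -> [63, 62, 61, 60, 59]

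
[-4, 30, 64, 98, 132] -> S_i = -4 + 34*i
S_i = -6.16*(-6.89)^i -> [-6.16, 42.44, -292.43, 2014.83, -13882.18]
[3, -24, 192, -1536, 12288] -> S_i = 3*-8^i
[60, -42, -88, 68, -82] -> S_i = Random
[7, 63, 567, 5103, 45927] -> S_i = 7*9^i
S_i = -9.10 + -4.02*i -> [-9.1, -13.12, -17.14, -21.16, -25.18]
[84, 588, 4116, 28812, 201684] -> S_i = 84*7^i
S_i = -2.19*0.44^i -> [-2.19, -0.96, -0.42, -0.19, -0.08]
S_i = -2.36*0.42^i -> [-2.36, -0.99, -0.42, -0.17, -0.07]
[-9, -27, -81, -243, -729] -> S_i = -9*3^i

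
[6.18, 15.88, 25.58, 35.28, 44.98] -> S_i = 6.18 + 9.70*i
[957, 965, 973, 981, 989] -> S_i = 957 + 8*i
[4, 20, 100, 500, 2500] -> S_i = 4*5^i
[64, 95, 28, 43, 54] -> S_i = Random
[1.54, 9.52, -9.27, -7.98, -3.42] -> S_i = Random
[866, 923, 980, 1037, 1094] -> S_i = 866 + 57*i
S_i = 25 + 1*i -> [25, 26, 27, 28, 29]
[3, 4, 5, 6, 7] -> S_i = 3 + 1*i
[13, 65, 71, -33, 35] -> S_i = Random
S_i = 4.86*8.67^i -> [4.86, 42.14, 365.32, 3167.33, 27460.77]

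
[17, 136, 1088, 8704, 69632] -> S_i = 17*8^i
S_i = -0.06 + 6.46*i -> [-0.06, 6.4, 12.86, 19.32, 25.78]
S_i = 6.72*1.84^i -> [6.72, 12.36, 22.75, 41.86, 77.03]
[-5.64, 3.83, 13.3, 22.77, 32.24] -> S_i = -5.64 + 9.47*i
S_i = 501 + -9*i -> [501, 492, 483, 474, 465]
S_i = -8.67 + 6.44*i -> [-8.67, -2.23, 4.21, 10.65, 17.09]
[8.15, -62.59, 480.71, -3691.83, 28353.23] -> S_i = 8.15*(-7.68)^i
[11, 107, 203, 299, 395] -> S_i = 11 + 96*i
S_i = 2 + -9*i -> [2, -7, -16, -25, -34]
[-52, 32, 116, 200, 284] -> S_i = -52 + 84*i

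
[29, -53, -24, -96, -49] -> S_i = Random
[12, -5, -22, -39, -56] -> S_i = 12 + -17*i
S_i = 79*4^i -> [79, 316, 1264, 5056, 20224]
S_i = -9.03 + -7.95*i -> [-9.03, -16.98, -24.93, -32.88, -40.83]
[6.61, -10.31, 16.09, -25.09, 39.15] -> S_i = 6.61*(-1.56)^i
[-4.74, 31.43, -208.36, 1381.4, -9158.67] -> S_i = -4.74*(-6.63)^i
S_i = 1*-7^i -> [1, -7, 49, -343, 2401]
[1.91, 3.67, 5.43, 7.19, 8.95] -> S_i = 1.91 + 1.76*i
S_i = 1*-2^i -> [1, -2, 4, -8, 16]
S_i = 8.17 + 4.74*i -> [8.17, 12.91, 17.65, 22.39, 27.13]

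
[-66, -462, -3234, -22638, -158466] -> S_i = -66*7^i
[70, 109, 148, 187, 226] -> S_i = 70 + 39*i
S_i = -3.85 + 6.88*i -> [-3.85, 3.03, 9.91, 16.79, 23.67]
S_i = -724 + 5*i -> [-724, -719, -714, -709, -704]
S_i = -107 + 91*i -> [-107, -16, 75, 166, 257]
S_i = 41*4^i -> [41, 164, 656, 2624, 10496]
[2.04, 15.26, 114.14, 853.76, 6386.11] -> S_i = 2.04*7.48^i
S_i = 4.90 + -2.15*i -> [4.9, 2.75, 0.6, -1.55, -3.7]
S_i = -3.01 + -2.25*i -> [-3.01, -5.26, -7.51, -9.76, -12.01]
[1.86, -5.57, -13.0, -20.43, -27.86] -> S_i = 1.86 + -7.43*i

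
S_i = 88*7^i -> [88, 616, 4312, 30184, 211288]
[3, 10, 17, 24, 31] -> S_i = 3 + 7*i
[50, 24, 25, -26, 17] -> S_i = Random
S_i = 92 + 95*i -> [92, 187, 282, 377, 472]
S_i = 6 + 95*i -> [6, 101, 196, 291, 386]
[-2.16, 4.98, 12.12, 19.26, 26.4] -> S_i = -2.16 + 7.14*i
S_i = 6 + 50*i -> [6, 56, 106, 156, 206]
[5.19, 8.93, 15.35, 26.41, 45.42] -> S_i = 5.19*1.72^i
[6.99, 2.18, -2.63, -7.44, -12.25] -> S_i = 6.99 + -4.81*i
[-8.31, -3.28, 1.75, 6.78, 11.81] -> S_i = -8.31 + 5.03*i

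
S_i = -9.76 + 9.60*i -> [-9.76, -0.16, 9.44, 19.04, 28.64]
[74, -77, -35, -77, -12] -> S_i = Random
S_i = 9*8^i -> [9, 72, 576, 4608, 36864]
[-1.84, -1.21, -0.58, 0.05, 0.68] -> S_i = -1.84 + 0.63*i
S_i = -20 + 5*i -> [-20, -15, -10, -5, 0]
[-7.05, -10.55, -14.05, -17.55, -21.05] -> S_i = -7.05 + -3.50*i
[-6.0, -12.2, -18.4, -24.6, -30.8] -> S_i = -6.00 + -6.20*i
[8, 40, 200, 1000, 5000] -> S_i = 8*5^i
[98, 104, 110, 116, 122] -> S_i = 98 + 6*i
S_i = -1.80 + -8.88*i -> [-1.8, -10.68, -19.56, -28.44, -37.32]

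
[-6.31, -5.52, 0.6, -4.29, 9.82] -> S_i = Random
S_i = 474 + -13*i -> [474, 461, 448, 435, 422]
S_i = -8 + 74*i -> [-8, 66, 140, 214, 288]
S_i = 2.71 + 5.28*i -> [2.71, 7.99, 13.27, 18.55, 23.83]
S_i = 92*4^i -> [92, 368, 1472, 5888, 23552]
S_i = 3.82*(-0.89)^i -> [3.82, -3.4, 3.03, -2.69, 2.4]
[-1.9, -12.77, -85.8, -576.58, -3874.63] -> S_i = -1.90*6.72^i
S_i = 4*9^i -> [4, 36, 324, 2916, 26244]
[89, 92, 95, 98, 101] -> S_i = 89 + 3*i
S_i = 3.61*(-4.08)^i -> [3.61, -14.73, 60.09, -245.18, 1000.34]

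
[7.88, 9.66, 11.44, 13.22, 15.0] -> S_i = 7.88 + 1.78*i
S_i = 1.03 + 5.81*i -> [1.03, 6.84, 12.65, 18.46, 24.27]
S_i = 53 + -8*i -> [53, 45, 37, 29, 21]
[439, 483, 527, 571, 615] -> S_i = 439 + 44*i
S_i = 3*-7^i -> [3, -21, 147, -1029, 7203]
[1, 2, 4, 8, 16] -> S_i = 1*2^i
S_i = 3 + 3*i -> [3, 6, 9, 12, 15]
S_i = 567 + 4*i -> [567, 571, 575, 579, 583]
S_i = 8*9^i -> [8, 72, 648, 5832, 52488]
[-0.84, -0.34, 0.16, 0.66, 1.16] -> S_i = -0.84 + 0.50*i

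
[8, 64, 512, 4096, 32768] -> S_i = 8*8^i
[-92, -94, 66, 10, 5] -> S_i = Random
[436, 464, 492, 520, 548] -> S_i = 436 + 28*i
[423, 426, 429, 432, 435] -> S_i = 423 + 3*i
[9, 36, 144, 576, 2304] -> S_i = 9*4^i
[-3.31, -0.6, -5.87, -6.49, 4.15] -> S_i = Random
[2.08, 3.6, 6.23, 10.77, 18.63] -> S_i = 2.08*1.73^i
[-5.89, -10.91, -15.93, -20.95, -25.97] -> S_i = -5.89 + -5.02*i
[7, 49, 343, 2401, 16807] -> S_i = 7*7^i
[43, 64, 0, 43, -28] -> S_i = Random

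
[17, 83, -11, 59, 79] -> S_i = Random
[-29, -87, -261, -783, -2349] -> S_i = -29*3^i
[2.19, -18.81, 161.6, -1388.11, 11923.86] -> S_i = 2.19*(-8.59)^i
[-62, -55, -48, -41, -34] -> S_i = -62 + 7*i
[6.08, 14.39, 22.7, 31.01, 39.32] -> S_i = 6.08 + 8.31*i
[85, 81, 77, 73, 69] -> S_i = 85 + -4*i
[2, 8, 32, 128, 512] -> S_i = 2*4^i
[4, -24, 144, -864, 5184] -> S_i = 4*-6^i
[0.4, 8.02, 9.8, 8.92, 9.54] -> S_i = Random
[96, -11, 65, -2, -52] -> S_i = Random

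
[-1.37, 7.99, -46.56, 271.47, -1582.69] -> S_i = -1.37*(-5.83)^i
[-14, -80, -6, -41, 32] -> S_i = Random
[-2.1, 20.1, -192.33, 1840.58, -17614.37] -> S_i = -2.10*(-9.57)^i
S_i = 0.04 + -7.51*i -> [0.04, -7.47, -14.98, -22.49, -30.0]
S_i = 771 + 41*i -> [771, 812, 853, 894, 935]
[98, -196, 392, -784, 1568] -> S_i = 98*-2^i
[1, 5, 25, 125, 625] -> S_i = 1*5^i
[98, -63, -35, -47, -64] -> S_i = Random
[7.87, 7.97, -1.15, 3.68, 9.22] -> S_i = Random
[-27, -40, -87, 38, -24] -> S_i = Random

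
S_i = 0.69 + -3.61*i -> [0.69, -2.92, -6.53, -10.14, -13.75]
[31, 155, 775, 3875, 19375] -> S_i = 31*5^i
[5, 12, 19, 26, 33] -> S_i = 5 + 7*i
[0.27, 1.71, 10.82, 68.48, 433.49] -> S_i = 0.27*6.33^i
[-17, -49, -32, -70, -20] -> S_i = Random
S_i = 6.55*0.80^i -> [6.55, 5.24, 4.19, 3.35, 2.68]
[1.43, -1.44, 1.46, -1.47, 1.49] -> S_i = 1.43*(-1.01)^i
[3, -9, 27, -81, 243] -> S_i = 3*-3^i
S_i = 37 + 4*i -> [37, 41, 45, 49, 53]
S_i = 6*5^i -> [6, 30, 150, 750, 3750]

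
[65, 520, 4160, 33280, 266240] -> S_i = 65*8^i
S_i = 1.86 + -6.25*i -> [1.86, -4.39, -10.64, -16.89, -23.14]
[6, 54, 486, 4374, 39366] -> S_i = 6*9^i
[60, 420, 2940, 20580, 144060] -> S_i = 60*7^i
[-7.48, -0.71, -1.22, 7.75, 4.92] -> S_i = Random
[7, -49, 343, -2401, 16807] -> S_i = 7*-7^i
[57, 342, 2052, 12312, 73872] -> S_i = 57*6^i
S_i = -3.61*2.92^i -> [-3.61, -10.54, -30.78, -89.88, -262.45]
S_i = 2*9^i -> [2, 18, 162, 1458, 13122]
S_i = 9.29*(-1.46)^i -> [9.29, -13.56, 19.8, -28.91, 42.21]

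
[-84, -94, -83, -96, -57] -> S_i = Random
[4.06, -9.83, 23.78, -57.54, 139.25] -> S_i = 4.06*(-2.42)^i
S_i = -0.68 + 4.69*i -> [-0.68, 4.01, 8.7, 13.39, 18.08]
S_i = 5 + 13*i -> [5, 18, 31, 44, 57]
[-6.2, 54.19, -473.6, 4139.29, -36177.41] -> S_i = -6.20*(-8.74)^i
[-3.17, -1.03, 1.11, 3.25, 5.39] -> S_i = -3.17 + 2.14*i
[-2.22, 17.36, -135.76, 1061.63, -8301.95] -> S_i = -2.22*(-7.82)^i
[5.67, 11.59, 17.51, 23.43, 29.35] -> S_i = 5.67 + 5.92*i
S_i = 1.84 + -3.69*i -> [1.84, -1.85, -5.54, -9.23, -12.92]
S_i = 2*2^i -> [2, 4, 8, 16, 32]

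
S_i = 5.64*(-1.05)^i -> [5.64, -5.92, 6.22, -6.53, 6.86]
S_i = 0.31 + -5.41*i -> [0.31, -5.1, -10.51, -15.92, -21.33]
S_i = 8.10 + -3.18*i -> [8.1, 4.92, 1.74, -1.44, -4.62]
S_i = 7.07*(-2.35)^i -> [7.07, -16.61, 39.04, -91.75, 215.62]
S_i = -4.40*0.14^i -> [-4.4, -0.62, -0.09, -0.01, -0.0]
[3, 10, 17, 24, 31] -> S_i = 3 + 7*i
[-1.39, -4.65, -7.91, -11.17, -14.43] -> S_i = -1.39 + -3.26*i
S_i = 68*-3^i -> [68, -204, 612, -1836, 5508]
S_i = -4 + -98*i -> [-4, -102, -200, -298, -396]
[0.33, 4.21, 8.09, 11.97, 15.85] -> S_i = 0.33 + 3.88*i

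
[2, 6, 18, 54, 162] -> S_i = 2*3^i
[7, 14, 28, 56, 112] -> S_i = 7*2^i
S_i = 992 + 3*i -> [992, 995, 998, 1001, 1004]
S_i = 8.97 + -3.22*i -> [8.97, 5.75, 2.53, -0.69, -3.91]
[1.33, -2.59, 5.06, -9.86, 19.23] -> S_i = 1.33*(-1.95)^i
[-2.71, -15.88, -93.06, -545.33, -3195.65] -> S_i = -2.71*5.86^i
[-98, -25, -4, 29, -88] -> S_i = Random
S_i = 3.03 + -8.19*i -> [3.03, -5.16, -13.35, -21.54, -29.73]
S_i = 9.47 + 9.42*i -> [9.47, 18.89, 28.31, 37.73, 47.15]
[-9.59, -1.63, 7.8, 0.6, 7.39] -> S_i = Random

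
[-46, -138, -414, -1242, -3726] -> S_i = -46*3^i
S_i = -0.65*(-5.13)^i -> [-0.65, 3.33, -17.11, 87.75, -450.18]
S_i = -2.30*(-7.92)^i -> [-2.3, 18.22, -144.27, 1142.62, -9049.58]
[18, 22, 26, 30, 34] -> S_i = 18 + 4*i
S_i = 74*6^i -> [74, 444, 2664, 15984, 95904]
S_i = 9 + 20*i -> [9, 29, 49, 69, 89]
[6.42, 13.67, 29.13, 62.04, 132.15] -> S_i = 6.42*2.13^i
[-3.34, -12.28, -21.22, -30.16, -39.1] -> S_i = -3.34 + -8.94*i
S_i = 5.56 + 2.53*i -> [5.56, 8.09, 10.62, 13.15, 15.68]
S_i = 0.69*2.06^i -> [0.69, 1.42, 2.93, 6.03, 12.43]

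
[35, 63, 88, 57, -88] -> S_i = Random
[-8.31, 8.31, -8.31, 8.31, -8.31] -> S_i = -8.31*(-1.00)^i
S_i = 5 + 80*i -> [5, 85, 165, 245, 325]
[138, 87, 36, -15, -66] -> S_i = 138 + -51*i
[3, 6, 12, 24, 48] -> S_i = 3*2^i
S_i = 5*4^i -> [5, 20, 80, 320, 1280]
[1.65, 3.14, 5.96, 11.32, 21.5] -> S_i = 1.65*1.90^i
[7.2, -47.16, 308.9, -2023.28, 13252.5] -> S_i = 7.20*(-6.55)^i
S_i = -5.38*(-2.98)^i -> [-5.38, 16.03, -47.78, 142.37, -424.27]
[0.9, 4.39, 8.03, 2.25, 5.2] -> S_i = Random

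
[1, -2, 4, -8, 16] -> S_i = 1*-2^i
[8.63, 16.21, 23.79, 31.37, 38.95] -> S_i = 8.63 + 7.58*i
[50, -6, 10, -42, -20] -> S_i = Random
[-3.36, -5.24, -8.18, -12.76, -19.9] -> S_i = -3.36*1.56^i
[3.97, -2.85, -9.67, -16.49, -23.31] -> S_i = 3.97 + -6.82*i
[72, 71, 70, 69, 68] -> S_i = 72 + -1*i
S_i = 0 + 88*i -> [0, 88, 176, 264, 352]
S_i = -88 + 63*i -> [-88, -25, 38, 101, 164]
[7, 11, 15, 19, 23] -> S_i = 7 + 4*i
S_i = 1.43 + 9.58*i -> [1.43, 11.01, 20.59, 30.17, 39.75]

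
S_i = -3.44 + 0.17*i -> [-3.44, -3.27, -3.1, -2.93, -2.76]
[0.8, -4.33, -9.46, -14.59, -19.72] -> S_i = 0.80 + -5.13*i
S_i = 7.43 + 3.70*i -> [7.43, 11.13, 14.83, 18.53, 22.23]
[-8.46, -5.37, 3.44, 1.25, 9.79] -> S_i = Random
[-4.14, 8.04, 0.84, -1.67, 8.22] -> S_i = Random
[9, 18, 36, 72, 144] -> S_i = 9*2^i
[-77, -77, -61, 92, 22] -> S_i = Random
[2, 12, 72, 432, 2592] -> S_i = 2*6^i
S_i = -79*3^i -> [-79, -237, -711, -2133, -6399]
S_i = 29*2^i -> [29, 58, 116, 232, 464]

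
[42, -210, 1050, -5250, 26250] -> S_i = 42*-5^i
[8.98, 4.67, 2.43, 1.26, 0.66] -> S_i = 8.98*0.52^i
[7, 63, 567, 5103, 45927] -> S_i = 7*9^i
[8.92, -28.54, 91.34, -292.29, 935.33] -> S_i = 8.92*(-3.20)^i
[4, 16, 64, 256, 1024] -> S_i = 4*4^i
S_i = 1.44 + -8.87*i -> [1.44, -7.43, -16.3, -25.17, -34.04]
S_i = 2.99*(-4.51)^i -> [2.99, -13.48, 60.82, -274.28, 1237.02]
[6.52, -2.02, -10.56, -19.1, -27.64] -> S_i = 6.52 + -8.54*i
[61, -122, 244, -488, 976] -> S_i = 61*-2^i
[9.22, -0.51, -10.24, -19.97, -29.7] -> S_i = 9.22 + -9.73*i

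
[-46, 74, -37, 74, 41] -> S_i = Random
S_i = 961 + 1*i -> [961, 962, 963, 964, 965]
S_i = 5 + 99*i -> [5, 104, 203, 302, 401]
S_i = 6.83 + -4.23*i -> [6.83, 2.6, -1.63, -5.86, -10.09]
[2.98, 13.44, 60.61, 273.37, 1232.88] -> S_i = 2.98*4.51^i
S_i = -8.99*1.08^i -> [-8.99, -9.71, -10.49, -11.32, -12.23]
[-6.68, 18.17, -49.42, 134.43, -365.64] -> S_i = -6.68*(-2.72)^i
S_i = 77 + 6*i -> [77, 83, 89, 95, 101]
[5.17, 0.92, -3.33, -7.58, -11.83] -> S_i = 5.17 + -4.25*i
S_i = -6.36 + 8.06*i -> [-6.36, 1.7, 9.76, 17.82, 25.88]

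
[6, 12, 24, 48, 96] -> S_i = 6*2^i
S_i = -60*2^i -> [-60, -120, -240, -480, -960]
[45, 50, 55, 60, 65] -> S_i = 45 + 5*i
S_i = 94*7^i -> [94, 658, 4606, 32242, 225694]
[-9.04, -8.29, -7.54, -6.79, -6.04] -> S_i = -9.04 + 0.75*i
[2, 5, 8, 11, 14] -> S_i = 2 + 3*i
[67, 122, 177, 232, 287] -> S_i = 67 + 55*i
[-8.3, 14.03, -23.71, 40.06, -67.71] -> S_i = -8.30*(-1.69)^i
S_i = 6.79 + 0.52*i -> [6.79, 7.31, 7.83, 8.35, 8.87]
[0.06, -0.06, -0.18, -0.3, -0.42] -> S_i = 0.06 + -0.12*i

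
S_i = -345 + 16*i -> [-345, -329, -313, -297, -281]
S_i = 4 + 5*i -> [4, 9, 14, 19, 24]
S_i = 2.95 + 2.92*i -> [2.95, 5.87, 8.79, 11.71, 14.63]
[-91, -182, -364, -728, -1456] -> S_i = -91*2^i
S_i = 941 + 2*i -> [941, 943, 945, 947, 949]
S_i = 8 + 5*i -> [8, 13, 18, 23, 28]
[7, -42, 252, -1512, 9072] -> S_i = 7*-6^i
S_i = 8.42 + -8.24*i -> [8.42, 0.18, -8.06, -16.3, -24.54]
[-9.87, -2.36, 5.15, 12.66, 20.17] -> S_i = -9.87 + 7.51*i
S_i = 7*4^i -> [7, 28, 112, 448, 1792]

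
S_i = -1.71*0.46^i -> [-1.71, -0.79, -0.36, -0.17, -0.08]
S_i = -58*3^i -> [-58, -174, -522, -1566, -4698]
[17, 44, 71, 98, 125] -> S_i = 17 + 27*i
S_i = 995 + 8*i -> [995, 1003, 1011, 1019, 1027]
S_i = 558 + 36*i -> [558, 594, 630, 666, 702]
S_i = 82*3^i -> [82, 246, 738, 2214, 6642]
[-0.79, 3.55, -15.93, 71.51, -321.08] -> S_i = -0.79*(-4.49)^i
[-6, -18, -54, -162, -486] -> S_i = -6*3^i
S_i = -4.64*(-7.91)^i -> [-4.64, 36.7, -290.32, 2296.4, -18164.52]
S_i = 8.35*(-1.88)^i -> [8.35, -15.7, 29.51, -55.48, 104.31]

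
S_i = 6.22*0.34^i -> [6.22, 2.11, 0.72, 0.24, 0.08]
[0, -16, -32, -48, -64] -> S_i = 0 + -16*i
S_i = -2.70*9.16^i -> [-2.7, -24.73, -226.55, -2075.15, -19008.4]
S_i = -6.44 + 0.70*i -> [-6.44, -5.74, -5.04, -4.34, -3.64]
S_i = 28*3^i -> [28, 84, 252, 756, 2268]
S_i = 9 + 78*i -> [9, 87, 165, 243, 321]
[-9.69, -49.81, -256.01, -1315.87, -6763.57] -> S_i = -9.69*5.14^i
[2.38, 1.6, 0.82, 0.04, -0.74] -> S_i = 2.38 + -0.78*i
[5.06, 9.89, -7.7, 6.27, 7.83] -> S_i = Random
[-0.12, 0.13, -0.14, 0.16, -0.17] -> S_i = -0.12*(-1.09)^i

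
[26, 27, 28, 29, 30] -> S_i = 26 + 1*i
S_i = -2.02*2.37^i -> [-2.02, -4.79, -11.35, -26.89, -63.73]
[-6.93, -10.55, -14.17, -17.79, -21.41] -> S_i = -6.93 + -3.62*i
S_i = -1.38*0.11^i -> [-1.38, -0.15, -0.02, -0.0, -0.0]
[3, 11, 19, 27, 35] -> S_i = 3 + 8*i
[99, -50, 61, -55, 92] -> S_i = Random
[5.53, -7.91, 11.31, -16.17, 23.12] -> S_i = 5.53*(-1.43)^i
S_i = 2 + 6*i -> [2, 8, 14, 20, 26]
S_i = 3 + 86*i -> [3, 89, 175, 261, 347]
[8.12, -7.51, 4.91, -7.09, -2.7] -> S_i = Random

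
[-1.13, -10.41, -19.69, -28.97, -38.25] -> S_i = -1.13 + -9.28*i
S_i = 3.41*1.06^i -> [3.41, 3.61, 3.83, 4.06, 4.31]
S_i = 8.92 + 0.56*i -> [8.92, 9.48, 10.04, 10.6, 11.16]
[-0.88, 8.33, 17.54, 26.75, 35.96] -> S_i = -0.88 + 9.21*i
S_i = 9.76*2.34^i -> [9.76, 22.84, 53.44, 125.05, 292.63]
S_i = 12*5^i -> [12, 60, 300, 1500, 7500]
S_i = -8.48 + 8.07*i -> [-8.48, -0.41, 7.66, 15.73, 23.8]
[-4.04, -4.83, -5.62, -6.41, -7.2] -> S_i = -4.04 + -0.79*i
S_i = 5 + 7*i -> [5, 12, 19, 26, 33]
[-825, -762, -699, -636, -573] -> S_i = -825 + 63*i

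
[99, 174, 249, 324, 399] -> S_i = 99 + 75*i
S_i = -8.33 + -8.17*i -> [-8.33, -16.5, -24.67, -32.84, -41.01]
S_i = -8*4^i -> [-8, -32, -128, -512, -2048]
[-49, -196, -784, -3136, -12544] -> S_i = -49*4^i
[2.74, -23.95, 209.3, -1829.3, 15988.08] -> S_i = 2.74*(-8.74)^i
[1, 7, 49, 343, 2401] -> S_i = 1*7^i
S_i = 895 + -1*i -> [895, 894, 893, 892, 891]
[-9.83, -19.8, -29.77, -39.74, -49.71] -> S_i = -9.83 + -9.97*i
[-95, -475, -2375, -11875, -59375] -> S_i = -95*5^i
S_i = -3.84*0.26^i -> [-3.84, -1.0, -0.26, -0.07, -0.02]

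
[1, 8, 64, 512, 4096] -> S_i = 1*8^i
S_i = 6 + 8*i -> [6, 14, 22, 30, 38]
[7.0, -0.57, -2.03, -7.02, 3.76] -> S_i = Random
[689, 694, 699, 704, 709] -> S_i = 689 + 5*i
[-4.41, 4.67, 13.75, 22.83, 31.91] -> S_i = -4.41 + 9.08*i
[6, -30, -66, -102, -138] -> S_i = 6 + -36*i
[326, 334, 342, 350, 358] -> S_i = 326 + 8*i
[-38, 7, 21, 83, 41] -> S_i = Random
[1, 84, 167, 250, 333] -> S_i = 1 + 83*i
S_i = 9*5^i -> [9, 45, 225, 1125, 5625]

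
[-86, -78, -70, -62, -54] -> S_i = -86 + 8*i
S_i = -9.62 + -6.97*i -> [-9.62, -16.59, -23.56, -30.53, -37.5]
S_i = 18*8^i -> [18, 144, 1152, 9216, 73728]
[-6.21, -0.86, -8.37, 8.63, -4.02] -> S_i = Random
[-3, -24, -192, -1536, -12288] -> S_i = -3*8^i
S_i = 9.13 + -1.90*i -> [9.13, 7.23, 5.33, 3.43, 1.53]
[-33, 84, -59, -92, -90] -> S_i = Random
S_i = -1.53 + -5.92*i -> [-1.53, -7.45, -13.37, -19.29, -25.21]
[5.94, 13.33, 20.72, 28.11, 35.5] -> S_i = 5.94 + 7.39*i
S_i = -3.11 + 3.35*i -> [-3.11, 0.24, 3.59, 6.94, 10.29]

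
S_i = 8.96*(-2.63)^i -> [8.96, -23.56, 61.98, -163.0, 428.68]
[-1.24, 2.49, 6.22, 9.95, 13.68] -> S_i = -1.24 + 3.73*i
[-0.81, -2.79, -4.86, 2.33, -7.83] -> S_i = Random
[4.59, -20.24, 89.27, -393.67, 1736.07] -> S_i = 4.59*(-4.41)^i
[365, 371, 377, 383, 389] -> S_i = 365 + 6*i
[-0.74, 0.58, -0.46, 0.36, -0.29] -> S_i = -0.74*(-0.79)^i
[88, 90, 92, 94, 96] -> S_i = 88 + 2*i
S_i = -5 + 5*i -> [-5, 0, 5, 10, 15]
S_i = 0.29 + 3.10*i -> [0.29, 3.39, 6.49, 9.59, 12.69]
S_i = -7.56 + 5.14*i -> [-7.56, -2.42, 2.72, 7.86, 13.0]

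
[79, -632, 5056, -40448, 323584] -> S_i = 79*-8^i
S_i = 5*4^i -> [5, 20, 80, 320, 1280]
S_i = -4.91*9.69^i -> [-4.91, -47.58, -461.03, -4467.38, -43288.9]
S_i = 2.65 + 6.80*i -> [2.65, 9.45, 16.25, 23.05, 29.85]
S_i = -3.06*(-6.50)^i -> [-3.06, 19.89, -129.28, 840.35, -5462.29]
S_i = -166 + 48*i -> [-166, -118, -70, -22, 26]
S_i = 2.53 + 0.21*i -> [2.53, 2.74, 2.95, 3.16, 3.37]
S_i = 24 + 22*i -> [24, 46, 68, 90, 112]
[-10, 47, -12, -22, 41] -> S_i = Random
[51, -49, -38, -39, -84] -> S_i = Random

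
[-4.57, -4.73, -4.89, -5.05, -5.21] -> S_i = -4.57 + -0.16*i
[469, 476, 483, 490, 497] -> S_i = 469 + 7*i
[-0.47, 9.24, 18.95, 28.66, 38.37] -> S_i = -0.47 + 9.71*i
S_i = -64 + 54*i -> [-64, -10, 44, 98, 152]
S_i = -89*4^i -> [-89, -356, -1424, -5696, -22784]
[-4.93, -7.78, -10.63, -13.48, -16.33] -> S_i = -4.93 + -2.85*i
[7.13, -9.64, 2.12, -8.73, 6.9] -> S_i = Random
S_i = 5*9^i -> [5, 45, 405, 3645, 32805]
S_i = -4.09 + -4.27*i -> [-4.09, -8.36, -12.63, -16.9, -21.17]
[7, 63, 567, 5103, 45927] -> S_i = 7*9^i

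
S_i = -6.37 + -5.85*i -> [-6.37, -12.22, -18.07, -23.92, -29.77]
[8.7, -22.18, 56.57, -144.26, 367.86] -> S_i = 8.70*(-2.55)^i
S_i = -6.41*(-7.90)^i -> [-6.41, 50.64, -400.05, 3160.38, -24967.0]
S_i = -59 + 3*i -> [-59, -56, -53, -50, -47]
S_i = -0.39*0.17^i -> [-0.39, -0.07, -0.01, -0.0, -0.0]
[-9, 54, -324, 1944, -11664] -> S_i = -9*-6^i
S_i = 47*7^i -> [47, 329, 2303, 16121, 112847]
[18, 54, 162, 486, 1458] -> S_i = 18*3^i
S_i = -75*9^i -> [-75, -675, -6075, -54675, -492075]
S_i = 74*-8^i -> [74, -592, 4736, -37888, 303104]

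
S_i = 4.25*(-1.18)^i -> [4.25, -5.01, 5.92, -6.98, 8.24]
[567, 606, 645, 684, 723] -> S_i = 567 + 39*i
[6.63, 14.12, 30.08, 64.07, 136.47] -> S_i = 6.63*2.13^i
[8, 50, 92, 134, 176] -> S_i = 8 + 42*i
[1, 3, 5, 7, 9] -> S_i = 1 + 2*i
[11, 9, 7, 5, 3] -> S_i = 11 + -2*i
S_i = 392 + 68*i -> [392, 460, 528, 596, 664]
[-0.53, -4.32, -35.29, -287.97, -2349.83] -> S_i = -0.53*8.16^i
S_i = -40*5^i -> [-40, -200, -1000, -5000, -25000]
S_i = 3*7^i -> [3, 21, 147, 1029, 7203]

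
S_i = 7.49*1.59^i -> [7.49, 11.91, 18.94, 30.11, 47.87]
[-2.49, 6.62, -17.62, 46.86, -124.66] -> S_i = -2.49*(-2.66)^i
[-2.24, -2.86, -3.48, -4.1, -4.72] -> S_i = -2.24 + -0.62*i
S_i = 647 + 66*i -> [647, 713, 779, 845, 911]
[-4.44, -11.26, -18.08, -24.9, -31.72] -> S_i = -4.44 + -6.82*i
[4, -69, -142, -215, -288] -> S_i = 4 + -73*i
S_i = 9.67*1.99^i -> [9.67, 19.24, 38.29, 76.21, 151.65]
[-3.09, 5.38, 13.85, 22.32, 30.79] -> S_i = -3.09 + 8.47*i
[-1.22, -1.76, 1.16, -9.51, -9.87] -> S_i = Random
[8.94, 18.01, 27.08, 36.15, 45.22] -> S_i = 8.94 + 9.07*i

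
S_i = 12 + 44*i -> [12, 56, 100, 144, 188]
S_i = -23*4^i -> [-23, -92, -368, -1472, -5888]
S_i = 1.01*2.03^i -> [1.01, 2.05, 4.16, 8.45, 17.15]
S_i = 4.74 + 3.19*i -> [4.74, 7.93, 11.12, 14.31, 17.5]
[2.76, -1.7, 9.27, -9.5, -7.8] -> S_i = Random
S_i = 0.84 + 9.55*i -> [0.84, 10.39, 19.94, 29.49, 39.04]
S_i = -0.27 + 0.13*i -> [-0.27, -0.14, -0.01, 0.12, 0.25]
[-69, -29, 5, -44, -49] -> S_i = Random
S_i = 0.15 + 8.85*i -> [0.15, 9.0, 17.85, 26.7, 35.55]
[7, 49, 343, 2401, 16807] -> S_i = 7*7^i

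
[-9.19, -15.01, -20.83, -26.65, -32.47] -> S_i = -9.19 + -5.82*i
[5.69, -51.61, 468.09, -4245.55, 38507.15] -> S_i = 5.69*(-9.07)^i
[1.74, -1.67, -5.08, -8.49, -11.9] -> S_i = 1.74 + -3.41*i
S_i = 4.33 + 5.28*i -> [4.33, 9.61, 14.89, 20.17, 25.45]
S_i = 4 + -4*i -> [4, 0, -4, -8, -12]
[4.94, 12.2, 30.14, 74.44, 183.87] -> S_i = 4.94*2.47^i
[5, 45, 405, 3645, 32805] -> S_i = 5*9^i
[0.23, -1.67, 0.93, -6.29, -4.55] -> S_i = Random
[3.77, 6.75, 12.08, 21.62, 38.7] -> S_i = 3.77*1.79^i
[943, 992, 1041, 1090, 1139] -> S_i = 943 + 49*i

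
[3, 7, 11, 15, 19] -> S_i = 3 + 4*i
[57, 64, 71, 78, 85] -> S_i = 57 + 7*i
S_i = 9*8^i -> [9, 72, 576, 4608, 36864]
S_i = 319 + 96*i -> [319, 415, 511, 607, 703]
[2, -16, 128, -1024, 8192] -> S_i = 2*-8^i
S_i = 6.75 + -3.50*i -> [6.75, 3.25, -0.25, -3.75, -7.25]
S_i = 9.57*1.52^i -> [9.57, 14.55, 22.11, 33.61, 51.08]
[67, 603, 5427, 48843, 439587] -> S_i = 67*9^i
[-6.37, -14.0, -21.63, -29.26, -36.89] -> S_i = -6.37 + -7.63*i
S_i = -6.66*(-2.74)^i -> [-6.66, 18.25, -50.0, 137.0, -375.38]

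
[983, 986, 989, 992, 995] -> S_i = 983 + 3*i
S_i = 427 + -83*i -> [427, 344, 261, 178, 95]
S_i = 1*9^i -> [1, 9, 81, 729, 6561]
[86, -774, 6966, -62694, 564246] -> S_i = 86*-9^i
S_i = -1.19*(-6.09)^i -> [-1.19, 7.25, -44.13, 268.78, -1636.88]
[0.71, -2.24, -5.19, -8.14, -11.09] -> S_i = 0.71 + -2.95*i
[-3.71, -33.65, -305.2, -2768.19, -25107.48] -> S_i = -3.71*9.07^i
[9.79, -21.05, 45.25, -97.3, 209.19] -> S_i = 9.79*(-2.15)^i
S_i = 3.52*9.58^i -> [3.52, 33.72, 323.05, 3094.85, 29648.63]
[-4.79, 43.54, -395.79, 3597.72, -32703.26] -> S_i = -4.79*(-9.09)^i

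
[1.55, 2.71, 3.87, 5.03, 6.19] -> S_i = 1.55 + 1.16*i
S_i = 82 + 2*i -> [82, 84, 86, 88, 90]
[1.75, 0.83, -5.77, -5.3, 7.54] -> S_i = Random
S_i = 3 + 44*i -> [3, 47, 91, 135, 179]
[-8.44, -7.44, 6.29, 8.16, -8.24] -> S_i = Random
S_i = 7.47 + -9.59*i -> [7.47, -2.12, -11.71, -21.3, -30.89]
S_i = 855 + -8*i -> [855, 847, 839, 831, 823]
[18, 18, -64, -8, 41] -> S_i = Random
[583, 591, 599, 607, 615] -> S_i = 583 + 8*i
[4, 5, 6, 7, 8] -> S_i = 4 + 1*i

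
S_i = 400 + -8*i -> [400, 392, 384, 376, 368]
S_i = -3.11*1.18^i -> [-3.11, -3.67, -4.33, -5.11, -6.03]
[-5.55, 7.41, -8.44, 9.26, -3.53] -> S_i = Random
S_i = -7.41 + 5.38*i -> [-7.41, -2.03, 3.35, 8.73, 14.11]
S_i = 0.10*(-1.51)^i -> [0.1, -0.15, 0.23, -0.34, 0.52]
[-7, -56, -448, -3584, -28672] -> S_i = -7*8^i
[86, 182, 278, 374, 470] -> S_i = 86 + 96*i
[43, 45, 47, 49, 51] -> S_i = 43 + 2*i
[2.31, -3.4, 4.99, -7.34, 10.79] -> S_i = 2.31*(-1.47)^i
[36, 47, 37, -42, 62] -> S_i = Random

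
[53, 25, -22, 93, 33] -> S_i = Random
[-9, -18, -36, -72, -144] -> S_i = -9*2^i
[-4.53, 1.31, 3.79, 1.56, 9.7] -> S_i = Random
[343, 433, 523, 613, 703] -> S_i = 343 + 90*i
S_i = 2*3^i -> [2, 6, 18, 54, 162]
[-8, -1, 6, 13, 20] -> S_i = -8 + 7*i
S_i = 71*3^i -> [71, 213, 639, 1917, 5751]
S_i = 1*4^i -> [1, 4, 16, 64, 256]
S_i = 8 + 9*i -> [8, 17, 26, 35, 44]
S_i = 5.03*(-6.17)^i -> [5.03, -31.04, 191.49, -1181.47, 7289.68]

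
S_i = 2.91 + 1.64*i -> [2.91, 4.55, 6.19, 7.83, 9.47]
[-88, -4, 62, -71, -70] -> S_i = Random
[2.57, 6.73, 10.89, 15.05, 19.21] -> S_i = 2.57 + 4.16*i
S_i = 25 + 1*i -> [25, 26, 27, 28, 29]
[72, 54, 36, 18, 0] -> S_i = 72 + -18*i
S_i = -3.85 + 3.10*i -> [-3.85, -0.75, 2.35, 5.45, 8.55]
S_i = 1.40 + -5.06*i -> [1.4, -3.66, -8.72, -13.78, -18.84]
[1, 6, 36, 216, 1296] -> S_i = 1*6^i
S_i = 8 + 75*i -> [8, 83, 158, 233, 308]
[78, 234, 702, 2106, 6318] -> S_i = 78*3^i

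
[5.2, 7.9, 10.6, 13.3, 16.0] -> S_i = 5.20 + 2.70*i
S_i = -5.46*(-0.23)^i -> [-5.46, 1.26, -0.29, 0.07, -0.02]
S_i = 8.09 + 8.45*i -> [8.09, 16.54, 24.99, 33.44, 41.89]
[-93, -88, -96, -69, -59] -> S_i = Random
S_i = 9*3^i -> [9, 27, 81, 243, 729]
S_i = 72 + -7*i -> [72, 65, 58, 51, 44]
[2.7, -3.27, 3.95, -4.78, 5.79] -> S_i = 2.70*(-1.21)^i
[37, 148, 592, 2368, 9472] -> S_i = 37*4^i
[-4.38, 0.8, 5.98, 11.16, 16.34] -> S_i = -4.38 + 5.18*i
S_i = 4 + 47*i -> [4, 51, 98, 145, 192]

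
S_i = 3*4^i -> [3, 12, 48, 192, 768]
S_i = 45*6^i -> [45, 270, 1620, 9720, 58320]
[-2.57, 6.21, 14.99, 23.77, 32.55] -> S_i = -2.57 + 8.78*i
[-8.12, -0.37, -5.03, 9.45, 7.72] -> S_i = Random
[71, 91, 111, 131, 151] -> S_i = 71 + 20*i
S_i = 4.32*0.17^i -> [4.32, 0.73, 0.12, 0.02, 0.0]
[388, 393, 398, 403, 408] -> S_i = 388 + 5*i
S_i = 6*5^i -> [6, 30, 150, 750, 3750]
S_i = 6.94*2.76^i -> [6.94, 19.15, 52.87, 145.91, 402.71]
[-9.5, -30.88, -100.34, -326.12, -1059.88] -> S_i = -9.50*3.25^i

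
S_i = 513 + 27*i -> [513, 540, 567, 594, 621]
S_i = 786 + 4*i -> [786, 790, 794, 798, 802]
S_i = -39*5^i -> [-39, -195, -975, -4875, -24375]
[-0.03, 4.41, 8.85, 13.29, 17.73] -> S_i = -0.03 + 4.44*i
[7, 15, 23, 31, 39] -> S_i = 7 + 8*i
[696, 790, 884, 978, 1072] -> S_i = 696 + 94*i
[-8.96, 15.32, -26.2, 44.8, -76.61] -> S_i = -8.96*(-1.71)^i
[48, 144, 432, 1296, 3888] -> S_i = 48*3^i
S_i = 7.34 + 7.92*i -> [7.34, 15.26, 23.18, 31.1, 39.02]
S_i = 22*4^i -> [22, 88, 352, 1408, 5632]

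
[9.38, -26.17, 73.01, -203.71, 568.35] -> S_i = 9.38*(-2.79)^i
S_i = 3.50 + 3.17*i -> [3.5, 6.67, 9.84, 13.01, 16.18]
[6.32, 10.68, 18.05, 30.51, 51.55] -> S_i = 6.32*1.69^i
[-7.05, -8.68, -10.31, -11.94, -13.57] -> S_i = -7.05 + -1.63*i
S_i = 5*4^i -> [5, 20, 80, 320, 1280]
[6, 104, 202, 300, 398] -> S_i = 6 + 98*i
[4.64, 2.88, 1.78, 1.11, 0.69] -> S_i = 4.64*0.62^i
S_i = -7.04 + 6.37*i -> [-7.04, -0.67, 5.7, 12.07, 18.44]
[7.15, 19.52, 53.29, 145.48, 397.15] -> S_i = 7.15*2.73^i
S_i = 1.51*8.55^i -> [1.51, 12.91, 110.38, 943.79, 8069.4]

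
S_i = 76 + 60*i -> [76, 136, 196, 256, 316]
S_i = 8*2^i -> [8, 16, 32, 64, 128]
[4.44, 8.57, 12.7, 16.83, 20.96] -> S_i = 4.44 + 4.13*i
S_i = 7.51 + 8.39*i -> [7.51, 15.9, 24.29, 32.68, 41.07]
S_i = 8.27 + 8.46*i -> [8.27, 16.73, 25.19, 33.65, 42.11]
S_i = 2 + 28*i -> [2, 30, 58, 86, 114]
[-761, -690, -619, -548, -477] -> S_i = -761 + 71*i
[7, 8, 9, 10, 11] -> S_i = 7 + 1*i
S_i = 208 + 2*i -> [208, 210, 212, 214, 216]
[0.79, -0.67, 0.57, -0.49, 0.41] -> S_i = 0.79*(-0.85)^i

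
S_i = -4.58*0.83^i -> [-4.58, -3.8, -3.16, -2.62, -2.17]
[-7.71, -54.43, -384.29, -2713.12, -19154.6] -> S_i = -7.71*7.06^i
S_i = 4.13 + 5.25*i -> [4.13, 9.38, 14.63, 19.88, 25.13]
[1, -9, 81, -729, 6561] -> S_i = 1*-9^i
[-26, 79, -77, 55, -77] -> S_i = Random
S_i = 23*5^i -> [23, 115, 575, 2875, 14375]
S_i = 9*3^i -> [9, 27, 81, 243, 729]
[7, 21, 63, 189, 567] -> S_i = 7*3^i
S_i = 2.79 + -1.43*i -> [2.79, 1.36, -0.07, -1.5, -2.93]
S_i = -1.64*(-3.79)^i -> [-1.64, 6.22, -23.56, 89.28, -338.38]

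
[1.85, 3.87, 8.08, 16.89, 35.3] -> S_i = 1.85*2.09^i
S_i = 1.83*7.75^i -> [1.83, 14.18, 109.91, 851.84, 6601.73]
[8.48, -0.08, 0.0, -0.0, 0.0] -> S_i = 8.48*(-0.01)^i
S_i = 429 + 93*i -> [429, 522, 615, 708, 801]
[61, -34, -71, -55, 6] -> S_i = Random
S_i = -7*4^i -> [-7, -28, -112, -448, -1792]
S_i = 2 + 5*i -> [2, 7, 12, 17, 22]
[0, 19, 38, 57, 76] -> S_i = 0 + 19*i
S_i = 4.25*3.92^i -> [4.25, 16.66, 65.31, 256.0, 1003.54]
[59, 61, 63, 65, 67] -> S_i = 59 + 2*i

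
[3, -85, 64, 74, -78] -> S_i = Random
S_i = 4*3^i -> [4, 12, 36, 108, 324]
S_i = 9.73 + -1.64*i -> [9.73, 8.09, 6.45, 4.81, 3.17]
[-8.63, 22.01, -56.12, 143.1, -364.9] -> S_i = -8.63*(-2.55)^i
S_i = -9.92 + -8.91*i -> [-9.92, -18.83, -27.74, -36.65, -45.56]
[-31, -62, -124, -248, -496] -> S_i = -31*2^i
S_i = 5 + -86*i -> [5, -81, -167, -253, -339]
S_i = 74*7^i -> [74, 518, 3626, 25382, 177674]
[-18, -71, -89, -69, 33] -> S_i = Random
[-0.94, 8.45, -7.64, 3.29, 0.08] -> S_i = Random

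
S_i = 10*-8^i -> [10, -80, 640, -5120, 40960]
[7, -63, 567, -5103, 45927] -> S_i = 7*-9^i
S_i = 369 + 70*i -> [369, 439, 509, 579, 649]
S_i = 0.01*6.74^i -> [0.01, 0.07, 0.45, 3.06, 20.64]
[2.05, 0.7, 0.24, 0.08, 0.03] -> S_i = 2.05*0.34^i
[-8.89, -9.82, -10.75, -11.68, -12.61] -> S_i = -8.89 + -0.93*i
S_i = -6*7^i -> [-6, -42, -294, -2058, -14406]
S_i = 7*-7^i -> [7, -49, 343, -2401, 16807]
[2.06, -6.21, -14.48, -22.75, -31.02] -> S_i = 2.06 + -8.27*i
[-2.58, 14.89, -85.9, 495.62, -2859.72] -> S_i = -2.58*(-5.77)^i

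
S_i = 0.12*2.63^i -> [0.12, 0.32, 0.83, 2.18, 5.74]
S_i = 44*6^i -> [44, 264, 1584, 9504, 57024]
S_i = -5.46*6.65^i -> [-5.46, -36.31, -241.45, -1605.67, -10677.74]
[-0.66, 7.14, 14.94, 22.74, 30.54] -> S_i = -0.66 + 7.80*i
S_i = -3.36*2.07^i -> [-3.36, -6.96, -14.4, -29.8, -61.69]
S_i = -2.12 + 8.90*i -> [-2.12, 6.78, 15.68, 24.58, 33.48]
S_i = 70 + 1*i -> [70, 71, 72, 73, 74]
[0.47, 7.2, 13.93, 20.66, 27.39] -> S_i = 0.47 + 6.73*i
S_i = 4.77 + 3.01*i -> [4.77, 7.78, 10.79, 13.8, 16.81]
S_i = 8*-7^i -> [8, -56, 392, -2744, 19208]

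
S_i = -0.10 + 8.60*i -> [-0.1, 8.5, 17.1, 25.7, 34.3]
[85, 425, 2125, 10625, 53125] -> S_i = 85*5^i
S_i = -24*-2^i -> [-24, 48, -96, 192, -384]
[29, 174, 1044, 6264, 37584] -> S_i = 29*6^i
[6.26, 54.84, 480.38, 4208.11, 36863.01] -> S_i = 6.26*8.76^i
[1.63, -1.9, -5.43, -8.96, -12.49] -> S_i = 1.63 + -3.53*i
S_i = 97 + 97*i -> [97, 194, 291, 388, 485]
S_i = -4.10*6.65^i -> [-4.1, -27.26, -181.31, -1205.73, -8018.08]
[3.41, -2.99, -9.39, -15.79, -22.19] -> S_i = 3.41 + -6.40*i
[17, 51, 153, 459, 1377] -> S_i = 17*3^i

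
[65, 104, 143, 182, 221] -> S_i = 65 + 39*i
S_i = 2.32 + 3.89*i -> [2.32, 6.21, 10.1, 13.99, 17.88]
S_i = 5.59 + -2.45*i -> [5.59, 3.14, 0.69, -1.76, -4.21]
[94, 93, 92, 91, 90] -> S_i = 94 + -1*i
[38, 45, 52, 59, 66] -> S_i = 38 + 7*i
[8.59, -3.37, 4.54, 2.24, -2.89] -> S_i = Random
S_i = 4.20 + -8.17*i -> [4.2, -3.97, -12.14, -20.31, -28.48]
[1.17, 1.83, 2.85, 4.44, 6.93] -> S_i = 1.17*1.56^i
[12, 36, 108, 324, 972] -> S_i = 12*3^i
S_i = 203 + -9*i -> [203, 194, 185, 176, 167]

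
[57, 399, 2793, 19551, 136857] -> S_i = 57*7^i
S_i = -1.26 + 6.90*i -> [-1.26, 5.64, 12.54, 19.44, 26.34]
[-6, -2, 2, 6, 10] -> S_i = -6 + 4*i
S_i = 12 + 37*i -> [12, 49, 86, 123, 160]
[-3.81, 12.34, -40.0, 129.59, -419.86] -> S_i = -3.81*(-3.24)^i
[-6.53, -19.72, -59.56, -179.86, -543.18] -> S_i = -6.53*3.02^i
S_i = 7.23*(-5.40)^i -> [7.23, -39.04, 210.83, -1138.46, 6147.71]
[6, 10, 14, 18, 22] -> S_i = 6 + 4*i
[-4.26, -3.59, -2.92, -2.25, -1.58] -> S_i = -4.26 + 0.67*i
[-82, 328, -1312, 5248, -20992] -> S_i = -82*-4^i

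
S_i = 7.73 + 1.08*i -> [7.73, 8.81, 9.89, 10.97, 12.05]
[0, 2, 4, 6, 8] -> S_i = 0 + 2*i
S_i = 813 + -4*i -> [813, 809, 805, 801, 797]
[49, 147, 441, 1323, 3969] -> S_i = 49*3^i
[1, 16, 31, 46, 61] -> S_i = 1 + 15*i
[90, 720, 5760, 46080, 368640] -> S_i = 90*8^i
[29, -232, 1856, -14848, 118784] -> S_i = 29*-8^i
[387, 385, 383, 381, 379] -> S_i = 387 + -2*i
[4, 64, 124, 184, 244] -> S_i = 4 + 60*i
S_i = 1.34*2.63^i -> [1.34, 3.52, 9.27, 24.38, 64.11]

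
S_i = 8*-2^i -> [8, -16, 32, -64, 128]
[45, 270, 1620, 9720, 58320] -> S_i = 45*6^i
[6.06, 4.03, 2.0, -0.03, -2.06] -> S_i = 6.06 + -2.03*i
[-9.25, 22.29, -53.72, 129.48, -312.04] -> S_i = -9.25*(-2.41)^i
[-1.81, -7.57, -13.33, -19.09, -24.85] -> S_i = -1.81 + -5.76*i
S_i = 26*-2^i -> [26, -52, 104, -208, 416]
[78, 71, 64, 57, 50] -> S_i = 78 + -7*i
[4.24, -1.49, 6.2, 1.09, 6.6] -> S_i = Random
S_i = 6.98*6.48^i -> [6.98, 45.23, 293.09, 1899.24, 12307.09]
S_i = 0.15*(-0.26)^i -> [0.15, -0.04, 0.01, -0.0, 0.0]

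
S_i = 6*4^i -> [6, 24, 96, 384, 1536]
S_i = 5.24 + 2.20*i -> [5.24, 7.44, 9.64, 11.84, 14.04]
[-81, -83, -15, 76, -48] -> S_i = Random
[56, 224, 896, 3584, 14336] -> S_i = 56*4^i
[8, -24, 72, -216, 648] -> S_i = 8*-3^i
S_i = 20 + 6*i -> [20, 26, 32, 38, 44]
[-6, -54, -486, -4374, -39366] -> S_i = -6*9^i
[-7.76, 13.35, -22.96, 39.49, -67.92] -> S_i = -7.76*(-1.72)^i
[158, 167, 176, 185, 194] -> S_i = 158 + 9*i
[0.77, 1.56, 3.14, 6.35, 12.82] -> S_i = 0.77*2.02^i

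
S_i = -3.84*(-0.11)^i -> [-3.84, 0.42, -0.05, 0.01, -0.0]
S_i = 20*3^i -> [20, 60, 180, 540, 1620]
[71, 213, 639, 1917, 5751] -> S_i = 71*3^i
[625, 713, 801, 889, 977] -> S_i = 625 + 88*i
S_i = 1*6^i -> [1, 6, 36, 216, 1296]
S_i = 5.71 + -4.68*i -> [5.71, 1.03, -3.65, -8.33, -13.01]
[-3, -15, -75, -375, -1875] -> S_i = -3*5^i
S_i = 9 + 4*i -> [9, 13, 17, 21, 25]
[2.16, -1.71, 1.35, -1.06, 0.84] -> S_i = 2.16*(-0.79)^i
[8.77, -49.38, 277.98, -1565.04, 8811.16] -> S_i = 8.77*(-5.63)^i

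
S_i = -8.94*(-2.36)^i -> [-8.94, 21.1, -49.79, 117.51, -277.32]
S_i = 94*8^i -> [94, 752, 6016, 48128, 385024]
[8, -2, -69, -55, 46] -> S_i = Random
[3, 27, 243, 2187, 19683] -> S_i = 3*9^i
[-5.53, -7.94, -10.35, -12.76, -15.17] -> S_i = -5.53 + -2.41*i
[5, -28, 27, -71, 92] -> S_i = Random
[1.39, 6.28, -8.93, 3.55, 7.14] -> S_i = Random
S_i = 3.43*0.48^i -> [3.43, 1.65, 0.79, 0.38, 0.18]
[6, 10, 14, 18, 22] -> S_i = 6 + 4*i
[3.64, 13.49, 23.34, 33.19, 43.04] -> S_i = 3.64 + 9.85*i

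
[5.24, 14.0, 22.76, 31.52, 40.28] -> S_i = 5.24 + 8.76*i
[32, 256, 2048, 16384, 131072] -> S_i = 32*8^i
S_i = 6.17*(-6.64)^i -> [6.17, -40.97, 272.03, -1806.3, 11993.82]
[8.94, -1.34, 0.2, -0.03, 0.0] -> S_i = 8.94*(-0.15)^i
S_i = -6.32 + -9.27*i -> [-6.32, -15.59, -24.86, -34.13, -43.4]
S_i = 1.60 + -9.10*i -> [1.6, -7.5, -16.6, -25.7, -34.8]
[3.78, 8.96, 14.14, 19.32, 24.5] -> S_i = 3.78 + 5.18*i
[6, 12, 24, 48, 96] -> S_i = 6*2^i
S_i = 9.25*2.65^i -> [9.25, 24.51, 64.96, 172.14, 456.17]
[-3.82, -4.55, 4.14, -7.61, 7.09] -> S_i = Random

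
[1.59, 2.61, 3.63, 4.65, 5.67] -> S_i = 1.59 + 1.02*i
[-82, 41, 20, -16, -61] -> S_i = Random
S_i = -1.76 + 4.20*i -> [-1.76, 2.44, 6.64, 10.84, 15.04]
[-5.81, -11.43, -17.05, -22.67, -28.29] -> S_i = -5.81 + -5.62*i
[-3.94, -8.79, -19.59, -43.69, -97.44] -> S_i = -3.94*2.23^i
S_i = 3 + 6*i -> [3, 9, 15, 21, 27]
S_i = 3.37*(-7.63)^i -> [3.37, -25.71, 196.19, -1496.94, 11421.63]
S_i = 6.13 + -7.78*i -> [6.13, -1.65, -9.43, -17.21, -24.99]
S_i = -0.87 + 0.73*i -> [-0.87, -0.14, 0.59, 1.32, 2.05]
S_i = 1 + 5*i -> [1, 6, 11, 16, 21]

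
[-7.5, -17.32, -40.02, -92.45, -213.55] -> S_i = -7.50*2.31^i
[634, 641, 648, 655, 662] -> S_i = 634 + 7*i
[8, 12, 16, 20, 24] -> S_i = 8 + 4*i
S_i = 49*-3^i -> [49, -147, 441, -1323, 3969]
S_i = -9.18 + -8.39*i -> [-9.18, -17.57, -25.96, -34.35, -42.74]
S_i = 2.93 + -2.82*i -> [2.93, 0.11, -2.71, -5.53, -8.35]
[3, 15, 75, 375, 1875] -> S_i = 3*5^i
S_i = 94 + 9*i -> [94, 103, 112, 121, 130]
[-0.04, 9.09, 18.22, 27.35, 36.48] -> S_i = -0.04 + 9.13*i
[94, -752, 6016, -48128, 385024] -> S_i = 94*-8^i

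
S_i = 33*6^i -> [33, 198, 1188, 7128, 42768]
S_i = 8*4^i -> [8, 32, 128, 512, 2048]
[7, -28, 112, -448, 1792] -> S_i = 7*-4^i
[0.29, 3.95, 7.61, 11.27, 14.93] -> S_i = 0.29 + 3.66*i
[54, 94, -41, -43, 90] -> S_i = Random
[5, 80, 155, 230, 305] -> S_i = 5 + 75*i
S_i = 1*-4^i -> [1, -4, 16, -64, 256]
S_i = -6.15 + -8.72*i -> [-6.15, -14.87, -23.59, -32.31, -41.03]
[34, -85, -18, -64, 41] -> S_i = Random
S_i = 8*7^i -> [8, 56, 392, 2744, 19208]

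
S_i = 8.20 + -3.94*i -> [8.2, 4.26, 0.32, -3.62, -7.56]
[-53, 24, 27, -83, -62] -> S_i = Random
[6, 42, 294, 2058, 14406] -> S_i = 6*7^i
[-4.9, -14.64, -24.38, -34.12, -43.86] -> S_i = -4.90 + -9.74*i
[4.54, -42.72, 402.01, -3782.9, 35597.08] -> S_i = 4.54*(-9.41)^i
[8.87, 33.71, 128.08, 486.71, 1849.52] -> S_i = 8.87*3.80^i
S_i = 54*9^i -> [54, 486, 4374, 39366, 354294]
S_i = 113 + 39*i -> [113, 152, 191, 230, 269]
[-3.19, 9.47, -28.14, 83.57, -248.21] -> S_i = -3.19*(-2.97)^i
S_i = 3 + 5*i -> [3, 8, 13, 18, 23]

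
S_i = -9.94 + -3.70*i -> [-9.94, -13.64, -17.34, -21.04, -24.74]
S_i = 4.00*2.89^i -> [4.0, 11.56, 33.41, 96.55, 279.03]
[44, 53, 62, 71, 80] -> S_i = 44 + 9*i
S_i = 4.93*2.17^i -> [4.93, 10.7, 23.21, 50.38, 109.32]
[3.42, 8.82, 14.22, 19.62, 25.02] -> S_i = 3.42 + 5.40*i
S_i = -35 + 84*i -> [-35, 49, 133, 217, 301]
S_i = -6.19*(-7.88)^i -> [-6.19, 48.78, -384.36, 3028.79, -23866.87]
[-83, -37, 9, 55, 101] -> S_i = -83 + 46*i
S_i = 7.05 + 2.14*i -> [7.05, 9.19, 11.33, 13.47, 15.61]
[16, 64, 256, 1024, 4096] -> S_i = 16*4^i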